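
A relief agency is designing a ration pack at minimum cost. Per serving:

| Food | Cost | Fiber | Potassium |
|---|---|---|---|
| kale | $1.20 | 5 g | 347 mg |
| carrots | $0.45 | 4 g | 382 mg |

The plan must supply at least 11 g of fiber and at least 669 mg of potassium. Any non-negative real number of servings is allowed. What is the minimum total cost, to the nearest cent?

A basic optimal solution has at most two foods positive. Try each food alone and each pair with both targets met exactly.
kale only: max(11/5, 669/347) = 2.2 servings → $2.64.
carrots only: max(11/4, 669/382) = 2.75 servings → $1.24.
kale + carrots: intersection lies outside the first quadrant.
The minimum over all feasible corners is $1.24.

$1.24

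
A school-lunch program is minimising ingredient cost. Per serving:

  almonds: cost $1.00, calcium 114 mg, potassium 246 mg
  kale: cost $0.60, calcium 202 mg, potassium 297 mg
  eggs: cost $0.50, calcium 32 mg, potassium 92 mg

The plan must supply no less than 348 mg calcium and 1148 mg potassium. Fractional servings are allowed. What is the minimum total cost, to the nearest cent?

Minimising a linear cost over {calcium ≥ 348, potassium ≥ 1148, servings ≥ 0} — the optimum is at a vertex, using one or two foods.
almonds only: max(348/114, 1148/246) = 4.667 servings → $4.67.
kale only: max(348/202, 1148/297) = 3.865 servings → $2.32.
eggs only: max(348/32, 1148/92) = 12.48 servings → $6.24.
almonds + kale: intersection lies outside the first quadrant.
almonds + eggs: intersection lies outside the first quadrant.
kale + eggs: intersection lies outside the first quadrant.
So the least-cost plan costs $2.32.

$2.32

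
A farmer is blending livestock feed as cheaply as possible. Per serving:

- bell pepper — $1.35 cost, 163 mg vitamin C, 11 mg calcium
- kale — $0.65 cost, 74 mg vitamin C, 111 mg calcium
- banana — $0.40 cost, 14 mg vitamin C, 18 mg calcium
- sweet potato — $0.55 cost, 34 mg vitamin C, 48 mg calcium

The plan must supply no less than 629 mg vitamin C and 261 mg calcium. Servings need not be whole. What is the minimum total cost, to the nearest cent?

Compare the cost at each extreme point of the feasible region.
bell pepper only: max(629/163, 261/11) = 23.73 servings → $32.03.
kale only: max(629/74, 261/111) = 8.5 servings → $5.53.
banana only: max(629/14, 261/18) = 44.93 servings → $17.97.
sweet potato only: max(629/34, 261/48) = 18.5 servings → $10.18.
bell pepper + kale with both tight: 2.923 servings and 2.062 servings → $5.29.
bell pepper + banana with both tight: 2.758 servings and 12.81 servings → $8.85.
bell pepper + sweet potato with both tight: 2.861 servings and 4.782 servings → $6.49.
kale + banana: intersection lies outside the first quadrant.
kale + sweet potato: the both-tight solution has a negative serving — not a feasible corner.
banana + sweet potato: the both-tight solution has a negative serving — not a feasible corner.
So the least-cost plan costs $5.29.

$5.29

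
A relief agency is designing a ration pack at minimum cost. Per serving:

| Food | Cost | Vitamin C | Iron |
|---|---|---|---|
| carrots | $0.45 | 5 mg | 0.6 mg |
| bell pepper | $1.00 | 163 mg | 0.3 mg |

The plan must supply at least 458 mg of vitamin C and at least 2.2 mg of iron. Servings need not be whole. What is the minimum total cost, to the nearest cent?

$3.77

This is a tiny linear program; its minimum lies at a vertex of the feasible set. List the vertices and price them.
carrots only: max(458/5, 2.2/0.6) = 91.6 servings → $41.22.
bell pepper only: max(458/163, 2.2/0.3) = 7.333 servings → $7.33.
carrots + bell pepper with both tight: 2.297 servings and 2.739 servings → $3.77.
So the least-cost plan costs $3.77.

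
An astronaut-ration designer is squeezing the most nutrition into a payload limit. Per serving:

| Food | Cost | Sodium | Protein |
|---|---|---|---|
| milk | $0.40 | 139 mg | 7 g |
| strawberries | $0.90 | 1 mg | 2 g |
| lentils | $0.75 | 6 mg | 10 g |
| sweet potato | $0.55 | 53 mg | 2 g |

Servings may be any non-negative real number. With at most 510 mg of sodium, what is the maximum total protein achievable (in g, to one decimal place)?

Protein per mg sodium: strawberries 2, lentils 1.667, milk 0.05036, sweet potato 0.03774.
With no serving limits, spend the whole sodium allowance on strawberries: 510 mg / 1 mg × 2 g = 1020.0 g.

1020.0 g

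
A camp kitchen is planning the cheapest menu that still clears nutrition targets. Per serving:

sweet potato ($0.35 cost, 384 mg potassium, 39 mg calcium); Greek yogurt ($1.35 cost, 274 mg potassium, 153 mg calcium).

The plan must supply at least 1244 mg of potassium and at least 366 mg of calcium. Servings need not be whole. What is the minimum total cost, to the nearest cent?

$3.24

For a min-cost LP with two ≥-constraints, a basic feasible solution has at most two positive variables.
sweet potato only: max(1244/384, 366/39) = 9.385 servings → $3.28.
Greek yogurt only: max(1244/274, 366/153) = 4.54 servings → $6.13.
sweet potato + Greek yogurt with both tight: 1.873 servings and 1.915 servings → $3.24.
The minimum over all feasible corners is $3.24.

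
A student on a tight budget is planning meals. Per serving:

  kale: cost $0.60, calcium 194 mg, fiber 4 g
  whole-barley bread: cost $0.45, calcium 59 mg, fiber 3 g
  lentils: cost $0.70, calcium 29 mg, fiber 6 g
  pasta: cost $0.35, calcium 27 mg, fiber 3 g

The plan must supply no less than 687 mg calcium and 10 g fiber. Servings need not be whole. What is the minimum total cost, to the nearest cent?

$2.12

With two linear requirements the optimum uses one or two foods; enumerate the corners.
kale only: max(687/194, 10/4) = 3.541 servings → $2.12.
whole-barley bread only: max(687/59, 10/3) = 11.64 servings → $5.24.
lentils only: max(687/29, 10/6) = 23.69 servings → $16.58.
pasta only: max(687/27, 10/3) = 25.44 servings → $8.91.
kale + whole-barley bread: intersection lies outside the first quadrant.
kale + lentils: intersection lies outside the first quadrant.
kale + pasta with both targets exact would need a negative amount; discard.
whole-barley bread + lentils: intersection lies outside the first quadrant.
whole-barley bread + pasta: intersection lies outside the first quadrant.
lentils + pasta: the both-tight solution has a negative serving — not a feasible corner.
So the least-cost plan costs $2.12.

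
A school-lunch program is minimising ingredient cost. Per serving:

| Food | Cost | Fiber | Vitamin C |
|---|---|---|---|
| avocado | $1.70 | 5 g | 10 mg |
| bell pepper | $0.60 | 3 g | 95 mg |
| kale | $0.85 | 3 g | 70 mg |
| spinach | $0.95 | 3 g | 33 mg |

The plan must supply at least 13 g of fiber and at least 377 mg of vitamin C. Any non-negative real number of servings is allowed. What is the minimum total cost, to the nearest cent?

avocado only: max(13/5, 377/10) = 37.7 servings → $64.09.
bell pepper only: max(13/3, 377/95) = 4.333 servings → $2.60.
kale only: max(13/3, 377/70) = 5.386 servings → $4.58.
spinach only: max(13/3, 377/33) = 11.42 servings → $10.85.
avocado + bell pepper with both tight: 0.2337 servings and 3.944 servings → $2.76.
avocado + kale with both targets exact would need a negative amount; discard.
avocado + spinach with both targets exact would need a negative amount; discard.
bell pepper + kale with both tight: 2.947 servings and 1.387 servings → $2.95.
bell pepper + spinach with both tight: 3.774 servings and 0.5591 servings → $2.80.
kale + spinach: intersection lies outside the first quadrant.
So the least-cost plan costs $2.60.

$2.60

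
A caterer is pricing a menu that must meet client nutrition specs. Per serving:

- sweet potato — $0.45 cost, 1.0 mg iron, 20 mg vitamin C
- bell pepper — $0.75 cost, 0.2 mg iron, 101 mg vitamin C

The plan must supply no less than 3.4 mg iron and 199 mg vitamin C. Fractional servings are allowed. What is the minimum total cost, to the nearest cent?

$2.42

For a min-cost LP with two ≥-constraints, a basic feasible solution has at most two positive variables.
sweet potato only: max(3.4/1.0, 199/20) = 9.95 servings → $4.48.
bell pepper only: max(3.4/0.2, 199/101) = 17 servings → $12.75.
sweet potato + bell pepper with both tight: 3.13 servings and 1.351 servings → $2.42.
The minimum over all feasible corners is $2.42.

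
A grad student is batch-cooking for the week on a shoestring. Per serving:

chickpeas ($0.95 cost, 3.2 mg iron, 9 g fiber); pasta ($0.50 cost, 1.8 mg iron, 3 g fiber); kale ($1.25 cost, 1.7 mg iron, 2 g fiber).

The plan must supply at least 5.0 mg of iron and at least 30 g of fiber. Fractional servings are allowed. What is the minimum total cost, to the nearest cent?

$3.17

Two binding constraints pin down two serving amounts, so the optimal mix uses at most two foods. The candidates are each food alone (scaled to the tighter of iron/fiber) and each pair with both constraints tight.
chickpeas only: max(5.0/3.2, 30/9) = 3.333 servings → $3.17.
pasta only: max(5.0/1.8, 30/3) = 10 servings → $5.00.
kale only: max(5.0/1.7, 30/2) = 15 servings → $18.75.
chickpeas + pasta: intersection lies outside the first quadrant.
chickpeas + kale: the both-tight solution has a negative serving — not a feasible corner.
pasta + kale: the both-tight solution has a negative serving — not a feasible corner.
Cheapest feasible corner: $3.17.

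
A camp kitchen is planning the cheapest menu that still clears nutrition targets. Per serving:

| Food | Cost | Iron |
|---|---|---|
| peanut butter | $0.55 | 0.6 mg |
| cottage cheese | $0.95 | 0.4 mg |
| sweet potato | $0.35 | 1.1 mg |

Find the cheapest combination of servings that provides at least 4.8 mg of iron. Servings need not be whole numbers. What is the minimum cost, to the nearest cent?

$1.53

Cost per mg of iron: sweet potato $0.3182, peanut butter $0.9167, cottage cheese $2.3750.
With no serving limits, use only sweet potato: 4.8 mg / 1.1 mg = 4.364 servings × $0.35 = $1.53.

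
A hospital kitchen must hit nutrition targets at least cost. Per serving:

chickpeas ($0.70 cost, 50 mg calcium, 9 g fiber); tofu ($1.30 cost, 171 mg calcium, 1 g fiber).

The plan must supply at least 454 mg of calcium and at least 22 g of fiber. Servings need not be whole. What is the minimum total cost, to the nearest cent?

$4.16

At the optimum either one food covers both requirements or two foods hit both targets exactly; no other combination can be cheaper.
chickpeas only: max(454/50, 22/9) = 9.08 servings → $6.36.
tofu only: max(454/171, 22/1) = 22 servings → $28.60.
chickpeas + tofu with both tight: 2.222 servings and 2.005 servings → $4.16.
The minimum over all feasible corners is $4.16.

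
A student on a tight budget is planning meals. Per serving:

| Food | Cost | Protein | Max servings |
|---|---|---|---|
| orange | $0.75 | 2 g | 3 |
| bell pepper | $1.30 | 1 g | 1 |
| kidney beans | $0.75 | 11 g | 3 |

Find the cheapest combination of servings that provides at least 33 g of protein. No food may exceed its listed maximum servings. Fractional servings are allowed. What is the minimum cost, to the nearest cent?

$2.25

Cost per g of protein: kidney beans $0.0682, orange $0.3750, bell pepper $1.3000.
Take 3 servings of kidney beans: +33.0 g protein for $2.25 (total $2.25, still need 0.0 g).
Filling from the cheapest source first is optimal under one linear minimum: $2.25.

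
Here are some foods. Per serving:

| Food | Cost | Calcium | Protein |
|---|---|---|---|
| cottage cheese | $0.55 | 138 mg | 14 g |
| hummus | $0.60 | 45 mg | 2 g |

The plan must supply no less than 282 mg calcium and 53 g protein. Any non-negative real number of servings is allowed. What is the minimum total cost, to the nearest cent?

This is a tiny linear program; its minimum lies at a vertex of the feasible set. List the vertices and price them.
cottage cheese only: max(282/138, 53/14) = 3.786 servings → $2.08.
hummus only: max(282/45, 53/2) = 26.5 servings → $15.90.
cottage cheese + hummus: the both-tight solution has a negative serving — not a feasible corner.
Cheapest feasible corner: $2.08.

$2.08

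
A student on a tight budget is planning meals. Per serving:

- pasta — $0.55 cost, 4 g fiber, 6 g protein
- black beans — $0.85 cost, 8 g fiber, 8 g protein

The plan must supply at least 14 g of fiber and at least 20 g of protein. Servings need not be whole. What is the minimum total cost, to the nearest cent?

$1.86

The cheapest plan sits at a corner of the feasible region — with two constraints it uses at most two foods.
pasta only: max(14/4, 20/6) = 3.5 servings → $1.93.
black beans only: max(14/8, 20/8) = 2.5 servings → $2.12.
pasta + black beans with both tight: 3 servings and 0.25 servings → $1.86.
So the least-cost plan costs $1.86.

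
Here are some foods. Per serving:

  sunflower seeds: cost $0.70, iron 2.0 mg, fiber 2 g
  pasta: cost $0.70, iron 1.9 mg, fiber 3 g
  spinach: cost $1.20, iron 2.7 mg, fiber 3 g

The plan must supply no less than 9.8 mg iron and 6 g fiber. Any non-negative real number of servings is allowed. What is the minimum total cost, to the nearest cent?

With two linear requirements the optimum uses one or two foods; enumerate the corners.
sunflower seeds only: max(9.8/2.0, 6/2) = 4.9 servings → $3.43.
pasta only: max(9.8/1.9, 6/3) = 5.158 servings → $3.61.
spinach only: max(9.8/2.7, 6/3) = 3.63 servings → $4.36.
sunflower seeds + pasta: intersection lies outside the first quadrant.
sunflower seeds + spinach: intersection lies outside the first quadrant.
pasta + spinach: the both-tight solution has a negative serving — not a feasible corner.
Cheapest feasible corner: $3.43.

$3.43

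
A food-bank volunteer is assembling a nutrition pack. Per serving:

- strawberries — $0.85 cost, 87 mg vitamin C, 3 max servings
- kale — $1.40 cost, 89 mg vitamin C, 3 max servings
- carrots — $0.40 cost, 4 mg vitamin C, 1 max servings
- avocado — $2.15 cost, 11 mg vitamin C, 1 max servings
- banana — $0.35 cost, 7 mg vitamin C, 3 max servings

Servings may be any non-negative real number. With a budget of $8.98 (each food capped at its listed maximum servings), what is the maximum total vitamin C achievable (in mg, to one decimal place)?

557.0 mg

Vitamin C per dollar: strawberries 102.4, kale 63.57, banana 20, carrots 10, avocado 5.116.
Take 3 servings of strawberries: spends $2.55, +261.0 mg vitamin C (running total 261.0 mg).
Take 3 servings of kale: spends $4.20, +267.0 mg vitamin C (running total 528.0 mg).
Take 3 servings of banana: spends $1.05, +21.0 mg vitamin C (running total 549.0 mg).
Take 1 serving of carrots: spends $0.40, +4.0 mg vitamin C (running total 553.0 mg).
Take 0.3628 servings of avocado: spends $0.78, +4.0 mg vitamin C (running total 557.0 mg).
Greedy by best ratio exhausts the cost allowance optimally: 557.0 mg.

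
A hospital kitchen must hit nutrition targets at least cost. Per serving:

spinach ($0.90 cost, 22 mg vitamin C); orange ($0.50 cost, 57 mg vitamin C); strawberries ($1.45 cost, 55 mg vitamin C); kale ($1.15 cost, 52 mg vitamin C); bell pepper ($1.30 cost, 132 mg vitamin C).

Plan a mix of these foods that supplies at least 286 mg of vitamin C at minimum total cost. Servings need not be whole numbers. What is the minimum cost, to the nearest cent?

Cost per mg of vitamin C: orange $0.0088, bell pepper $0.0098, kale $0.0221, strawberries $0.0264, spinach $0.0409.
With no serving limits, use only orange: 286 mg / 57 mg = 5.018 servings × $0.50 = $2.51.

$2.51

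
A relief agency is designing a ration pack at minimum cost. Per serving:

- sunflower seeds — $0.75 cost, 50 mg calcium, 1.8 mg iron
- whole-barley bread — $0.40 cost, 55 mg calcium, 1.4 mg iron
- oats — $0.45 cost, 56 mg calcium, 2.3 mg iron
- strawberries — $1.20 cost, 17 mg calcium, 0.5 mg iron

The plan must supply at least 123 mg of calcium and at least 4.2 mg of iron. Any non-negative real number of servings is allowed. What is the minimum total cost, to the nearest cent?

Compare the cost at each extreme point of the feasible region.
sunflower seeds only: max(123/50, 4.2/1.8) = 2.46 servings → $1.84.
whole-barley bread only: max(123/55, 4.2/1.4) = 3 servings → $1.20.
oats only: max(123/56, 4.2/2.3) = 2.196 servings → $0.99.
strawberries only: max(123/17, 4.2/0.5) = 8.4 servings → $10.08.
sunflower seeds + whole-barley bread with both tight: 2.028 servings and 0.3931 servings → $1.68.
sunflower seeds + oats: intersection lies outside the first quadrant.
sunflower seeds + strawberries with both tight: 1.768 servings and 2.036 servings → $3.77.
whole-barley bread + oats with both tight: 0.9917 servings and 1.222 servings → $0.95.
whole-barley bread + strawberries with both targets exact would need a negative amount; discard.
oats + strawberries with both tight: 0.8919 servings and 4.297 servings → $5.56.
The minimum over all feasible corners is $0.95.

$0.95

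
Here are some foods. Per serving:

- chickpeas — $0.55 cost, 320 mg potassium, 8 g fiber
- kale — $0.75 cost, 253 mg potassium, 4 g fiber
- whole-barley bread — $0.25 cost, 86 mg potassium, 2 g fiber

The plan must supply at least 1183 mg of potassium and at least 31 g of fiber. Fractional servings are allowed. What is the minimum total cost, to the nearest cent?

With two linear requirements the optimum uses one or two foods; enumerate the corners.
chickpeas only: max(1183/320, 31/8) = 3.875 servings → $2.13.
kale only: max(1183/253, 31/4) = 7.75 servings → $5.81.
whole-barley bread only: max(1183/86, 31/2) = 15.5 servings → $3.88.
chickpeas + kale: intersection lies outside the first quadrant.
chickpeas + whole-barley bread: intersection lies outside the first quadrant.
kale + whole-barley bread: the both-tight solution has a negative serving — not a feasible corner.
The minimum over all feasible corners is $2.13.

$2.13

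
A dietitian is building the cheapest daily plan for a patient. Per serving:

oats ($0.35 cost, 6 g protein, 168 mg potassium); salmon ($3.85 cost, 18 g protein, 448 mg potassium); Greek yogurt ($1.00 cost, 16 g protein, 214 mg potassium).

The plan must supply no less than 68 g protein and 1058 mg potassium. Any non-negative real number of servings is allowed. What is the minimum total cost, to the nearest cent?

Minimising a linear cost over {protein ≥ 68, potassium ≥ 1058, servings ≥ 0} — the optimum is at a vertex, using one or two foods.
oats only: max(68/6, 1058/168) = 11.33 servings → $3.97.
salmon only: max(68/18, 1058/448) = 3.778 servings → $14.54.
Greek yogurt only: max(68/16, 1058/214) = 4.944 servings → $4.94.
oats + salmon with both targets exact would need a negative amount; discard.
oats + Greek yogurt with both tight: 1.692 servings and 3.615 servings → $4.21.
salmon + Greek yogurt with both tight: 0.7165 servings and 3.444 servings → $6.20.
So the least-cost plan costs $3.97.

$3.97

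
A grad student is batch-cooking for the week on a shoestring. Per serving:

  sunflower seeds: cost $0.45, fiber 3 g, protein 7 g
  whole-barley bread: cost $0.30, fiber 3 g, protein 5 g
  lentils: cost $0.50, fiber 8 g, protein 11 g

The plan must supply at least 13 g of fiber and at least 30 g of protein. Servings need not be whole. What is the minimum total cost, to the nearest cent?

Check every corner: each single food scaled to meet both minima, and each pair solved so both constraints bind.
sunflower seeds only: max(13/3, 30/7) = 4.333 servings → $1.95.
whole-barley bread only: max(13/3, 30/5) = 6 servings → $1.80.
lentils only: max(13/8, 30/11) = 2.727 servings → $1.36.
sunflower seeds + whole-barley bread with both tight: 4.167 servings and 0.1667 servings → $1.93.
sunflower seeds + lentils with both tight: 4.217 servings and 0.04348 servings → $1.92.
whole-barley bread + lentils: intersection lies outside the first quadrant.
Cheapest feasible corner: $1.36.

$1.36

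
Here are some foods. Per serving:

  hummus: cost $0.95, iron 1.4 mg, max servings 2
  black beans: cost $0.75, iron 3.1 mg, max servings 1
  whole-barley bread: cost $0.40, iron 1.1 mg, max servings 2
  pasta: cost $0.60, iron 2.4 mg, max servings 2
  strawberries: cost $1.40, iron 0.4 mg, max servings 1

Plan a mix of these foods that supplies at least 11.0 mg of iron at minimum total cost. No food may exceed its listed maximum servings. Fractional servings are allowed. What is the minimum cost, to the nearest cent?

$3.36

Cost per mg of iron: black beans $0.2419, pasta $0.2500, whole-barley bread $0.3636, hummus $0.6786, strawberries $3.5000.
Take 1 serving of black beans: +3.1 mg iron for $0.75 (total $0.75, still need 7.9 mg).
Take 2 servings of pasta: +4.8 mg iron for $1.20 (total $1.95, still need 3.1 mg).
Take 2 servings of whole-barley bread: +2.2 mg iron for $0.80 (total $2.75, still need 0.9 mg).
Take 0.6429 servings of hummus: +0.9 mg iron for $0.61 (total $3.36, still need 0.0 mg).
Greedy by cheapest-per-mg is optimal for a single linear constraint, so the minimum cost is $3.36.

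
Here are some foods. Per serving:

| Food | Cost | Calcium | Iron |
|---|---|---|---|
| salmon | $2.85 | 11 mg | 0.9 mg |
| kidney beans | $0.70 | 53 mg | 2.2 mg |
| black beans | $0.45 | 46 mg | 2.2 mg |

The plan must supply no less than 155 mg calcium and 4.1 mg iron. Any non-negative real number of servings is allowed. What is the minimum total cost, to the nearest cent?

$1.52

salmon only: max(155/11, 4.1/0.9) = 14.09 servings → $40.16.
kidney beans only: max(155/53, 4.1/2.2) = 2.925 servings → $2.05.
black beans only: max(155/46, 4.1/2.2) = 3.37 servings → $1.52.
salmon + kidney beans: the both-tight solution has a negative serving — not a feasible corner.
salmon + black beans: the both-tight solution has a negative serving — not a feasible corner.
kidney beans + black beans: intersection lies outside the first quadrant.
The minimum over all feasible corners is $1.52.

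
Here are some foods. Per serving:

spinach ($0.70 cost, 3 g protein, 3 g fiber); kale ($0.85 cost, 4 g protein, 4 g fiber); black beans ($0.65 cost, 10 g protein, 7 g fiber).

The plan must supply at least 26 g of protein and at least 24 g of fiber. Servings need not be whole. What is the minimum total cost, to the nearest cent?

$2.23

spinach only: max(26/3, 24/3) = 8.667 servings → $6.07.
kale only: max(26/4, 24/4) = 6.5 servings → $5.53.
black beans only: max(26/10, 24/7) = 3.429 servings → $2.23.
spinach + kale (both tight): parallel constraints — no distinct corner.
spinach + black beans with both tight: 6.444 servings and 0.6667 servings → $4.94.
kale + black beans with both tight: 4.833 servings and 0.6667 servings → $4.54.
The minimum over all feasible corners is $2.23.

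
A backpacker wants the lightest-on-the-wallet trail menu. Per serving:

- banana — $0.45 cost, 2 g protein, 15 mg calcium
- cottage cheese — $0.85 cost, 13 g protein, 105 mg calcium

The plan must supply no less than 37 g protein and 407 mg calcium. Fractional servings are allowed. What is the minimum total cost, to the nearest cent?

$3.29

Check every corner: each single food scaled to meet both minima, and each pair solved so both constraints bind.
banana only: max(37/2, 407/15) = 27.13 servings → $12.21.
cottage cheese only: max(37/13, 407/105) = 3.876 servings → $3.29.
banana + cottage cheese with both targets exact would need a negative amount; discard.
Cheapest feasible corner: $3.29.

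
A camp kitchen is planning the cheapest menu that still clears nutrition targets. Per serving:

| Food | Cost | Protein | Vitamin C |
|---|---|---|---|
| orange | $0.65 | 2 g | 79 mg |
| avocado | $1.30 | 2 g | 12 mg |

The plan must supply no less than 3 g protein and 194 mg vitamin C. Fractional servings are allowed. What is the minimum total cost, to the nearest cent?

Two binding constraints pin down two serving amounts, so the optimal mix uses at most two foods. The candidates are each food alone (scaled to the tighter of protein/vitamin C) and each pair with both constraints tight.
orange only: max(3/2, 194/79) = 2.456 servings → $1.60.
avocado only: max(3/2, 194/12) = 16.17 servings → $21.02.
orange + avocado: the both-tight solution has a negative serving — not a feasible corner.
So the least-cost plan costs $1.60.

$1.60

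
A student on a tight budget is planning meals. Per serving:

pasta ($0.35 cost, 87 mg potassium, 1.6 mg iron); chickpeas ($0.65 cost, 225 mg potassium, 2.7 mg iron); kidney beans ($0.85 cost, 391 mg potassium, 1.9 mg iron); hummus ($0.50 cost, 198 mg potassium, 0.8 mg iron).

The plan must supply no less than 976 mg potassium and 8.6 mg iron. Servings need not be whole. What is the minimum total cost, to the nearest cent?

Minimising a linear cost over {potassium ≥ 976, iron ≥ 8.6, servings ≥ 0} — the optimum is at a vertex, using one or two foods.
pasta only: max(976/87, 8.6/1.6) = 11.22 servings → $3.93.
chickpeas only: max(976/225, 8.6/2.7) = 4.338 servings → $2.82.
kidney beans only: max(976/391, 8.6/1.9) = 4.526 servings → $3.85.
hummus only: max(976/198, 8.6/0.8) = 10.75 servings → $5.38.
pasta + chickpeas with both targets exact would need a negative amount; discard.
pasta + kidney beans with both tight: 3.277 servings and 1.767 servings → $2.65.
pasta + hummus with both tight: 3.73 servings and 3.29 servings → $2.95.
chickpeas + kidney beans with both tight: 2.401 servings and 1.115 servings → $2.51.
chickpeas + hummus with both tight: 2.6 servings and 1.975 servings → $2.68.
kidney beans + hummus: the both-tight solution has a negative serving — not a feasible corner.
The minimum over all feasible corners is $2.51.

$2.51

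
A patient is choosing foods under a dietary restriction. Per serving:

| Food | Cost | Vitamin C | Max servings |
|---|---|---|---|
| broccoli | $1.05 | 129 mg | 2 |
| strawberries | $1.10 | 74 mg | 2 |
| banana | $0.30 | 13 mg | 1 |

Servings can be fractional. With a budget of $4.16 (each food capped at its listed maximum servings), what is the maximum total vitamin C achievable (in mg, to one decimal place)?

Vitamin C per dollar: broccoli 122.9, strawberries 67.27, banana 43.33.
Take 2 servings of broccoli: spends $2.10, +258.0 mg vitamin C (running total 258.0 mg).
Take 1.873 servings of strawberries: spends $2.06, +138.6 mg vitamin C (running total 396.6 mg).
Filling greedily by vitamin C-per-dollar is optimal for one linear limit, giving 396.6 mg.

396.6 mg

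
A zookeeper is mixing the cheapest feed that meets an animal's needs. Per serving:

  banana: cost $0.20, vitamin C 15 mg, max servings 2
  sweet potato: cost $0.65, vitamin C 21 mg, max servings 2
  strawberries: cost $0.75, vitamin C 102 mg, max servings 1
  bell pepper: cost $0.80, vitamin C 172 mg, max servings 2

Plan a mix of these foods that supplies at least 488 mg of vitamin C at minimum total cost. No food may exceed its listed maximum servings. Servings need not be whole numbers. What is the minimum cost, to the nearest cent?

$3.12

Cost per mg of vitamin C: bell pepper $0.0047, strawberries $0.0074, banana $0.0133, sweet potato $0.0310.
Take 2 servings of bell pepper: +344.0 mg vitamin C for $1.60 (total $1.60, still need 144.0 mg).
Take 1 serving of strawberries: +102.0 mg vitamin C for $0.75 (total $2.35, still need 42.0 mg).
Take 2 servings of banana: +30.0 mg vitamin C for $0.40 (total $2.75, still need 12.0 mg).
Take 0.5714 servings of sweet potato: +12.0 mg vitamin C for $0.37 (total $3.12, still need 0.0 mg).
Greedy by cheapest-per-mg is optimal for a single linear constraint, so the minimum cost is $3.12.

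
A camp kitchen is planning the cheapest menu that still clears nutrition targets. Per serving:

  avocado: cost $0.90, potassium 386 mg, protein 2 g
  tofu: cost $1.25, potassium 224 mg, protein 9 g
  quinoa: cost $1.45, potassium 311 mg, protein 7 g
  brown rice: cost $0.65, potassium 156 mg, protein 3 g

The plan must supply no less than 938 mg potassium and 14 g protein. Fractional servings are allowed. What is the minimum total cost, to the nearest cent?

$3.04

An LP optimum is at a vertex; with two nutrient constraints at most two foods are used. Check each candidate.
avocado only: max(938/386, 14/2) = 7 servings → $6.30.
tofu only: max(938/224, 14/9) = 4.188 servings → $5.23.
quinoa only: max(938/311, 14/7) = 3.016 servings → $4.37.
brown rice only: max(938/156, 14/3) = 6.013 servings → $3.91.
avocado + tofu with both tight: 1.753 servings and 1.166 servings → $3.04.
avocado + quinoa with both tight: 1.063 servings and 1.696 servings → $3.42.
avocado + brown rice with both tight: 0.7447 servings and 4.17 servings → $3.38.
tofu + quinoa: the both-tight solution has a negative serving — not a feasible corner.
tofu + brown rice with both targets exact would need a negative amount; discard.
quinoa + brown rice: the both-tight solution has a negative serving — not a feasible corner.
The minimum over all feasible corners is $3.04.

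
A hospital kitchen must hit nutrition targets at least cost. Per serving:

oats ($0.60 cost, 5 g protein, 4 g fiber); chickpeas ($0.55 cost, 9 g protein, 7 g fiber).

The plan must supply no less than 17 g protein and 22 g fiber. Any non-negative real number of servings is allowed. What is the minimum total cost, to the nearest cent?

$1.73

An LP optimum is at a vertex; with two nutrient constraints at most two foods are used. Check each candidate.
oats only: max(17/5, 22/4) = 5.5 servings → $3.30.
chickpeas only: max(17/9, 22/7) = 3.143 servings → $1.73.
oats + chickpeas: the both-tight solution has a negative serving — not a feasible corner.
Cheapest feasible corner: $1.73.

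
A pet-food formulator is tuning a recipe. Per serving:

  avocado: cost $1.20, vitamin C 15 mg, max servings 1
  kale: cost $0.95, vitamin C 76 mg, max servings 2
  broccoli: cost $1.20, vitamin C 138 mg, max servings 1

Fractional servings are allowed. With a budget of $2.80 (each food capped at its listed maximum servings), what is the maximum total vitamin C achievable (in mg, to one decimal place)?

266.0 mg

Vitamin C per dollar: broccoli 115, kale 80, avocado 12.5.
Take 1 serving of broccoli: spends $1.20, +138.0 mg vitamin C (running total 138.0 mg).
Take 1.684 servings of kale: spends $1.60, +128.0 mg vitamin C (running total 266.0 mg).
Greedy by best ratio exhausts the cost allowance optimally: 266.0 mg.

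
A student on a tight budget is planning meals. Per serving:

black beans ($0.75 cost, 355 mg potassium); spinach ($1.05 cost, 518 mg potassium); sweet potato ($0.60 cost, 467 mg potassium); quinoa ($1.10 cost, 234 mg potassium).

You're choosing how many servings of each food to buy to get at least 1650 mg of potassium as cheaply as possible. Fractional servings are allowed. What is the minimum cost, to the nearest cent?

$2.12

Cost per mg of potassium: sweet potato $0.0013, spinach $0.0020, black beans $0.0021, quinoa $0.0047.
With no serving limits, use only sweet potato: 1650 mg / 467 mg = 3.533 servings × $0.60 = $2.12.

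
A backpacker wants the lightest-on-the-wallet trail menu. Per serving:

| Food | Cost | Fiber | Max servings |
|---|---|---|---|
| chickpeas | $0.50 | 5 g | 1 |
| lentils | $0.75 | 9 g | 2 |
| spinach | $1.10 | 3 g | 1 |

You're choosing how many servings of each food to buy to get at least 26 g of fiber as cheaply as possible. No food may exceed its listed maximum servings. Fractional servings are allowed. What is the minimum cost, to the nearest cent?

$3.10

Cost per g of fiber: lentils $0.0833, chickpeas $0.1000, spinach $0.3667.
Take 2 servings of lentils: +18.0 g fiber for $1.50 (total $1.50, still need 8.0 g).
Take 1 serving of chickpeas: +5.0 g fiber for $0.50 (total $2.00, still need 3.0 g).
Take 1 serving of spinach: +3.0 g fiber for $1.10 (total $3.10, still need 0.0 g).
Greedy by cheapest-per-g is optimal for a single linear constraint, so the minimum cost is $3.10.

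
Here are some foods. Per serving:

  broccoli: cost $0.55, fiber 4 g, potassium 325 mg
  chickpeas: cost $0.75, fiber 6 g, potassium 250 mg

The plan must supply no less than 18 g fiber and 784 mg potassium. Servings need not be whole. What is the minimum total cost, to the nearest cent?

$2.26

Check every corner: each single food scaled to meet both minima, and each pair solved so both constraints bind.
broccoli only: max(18/4, 784/325) = 4.5 servings → $2.48.
chickpeas only: max(18/6, 784/250) = 3.136 servings → $2.35.
broccoli + chickpeas with both tight: 0.2147 servings and 2.857 servings → $2.26.
The minimum over all feasible corners is $2.26.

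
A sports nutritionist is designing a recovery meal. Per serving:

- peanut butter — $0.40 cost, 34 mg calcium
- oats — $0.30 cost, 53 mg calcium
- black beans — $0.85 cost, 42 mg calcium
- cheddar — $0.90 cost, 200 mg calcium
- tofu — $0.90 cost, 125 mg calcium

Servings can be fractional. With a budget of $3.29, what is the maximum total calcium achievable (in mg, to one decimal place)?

Calcium per dollar: cheddar 222.2, oats 176.7, tofu 138.9, peanut butter 85, black beans 49.41.
With no serving limits, spend the whole cost allowance on cheddar: $3.29 / $0.90 × 200 mg = 731.1 mg.

731.1 mg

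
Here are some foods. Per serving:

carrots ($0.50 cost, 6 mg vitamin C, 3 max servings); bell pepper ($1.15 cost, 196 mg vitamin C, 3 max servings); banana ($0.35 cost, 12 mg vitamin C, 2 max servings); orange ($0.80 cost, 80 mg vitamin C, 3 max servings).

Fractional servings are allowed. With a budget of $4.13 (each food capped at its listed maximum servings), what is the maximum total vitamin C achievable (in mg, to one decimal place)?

Vitamin C per dollar: bell pepper 170.4, orange 100, banana 34.29, carrots 12.
Take 3 servings of bell pepper: spends $3.45, +588.0 mg vitamin C (running total 588.0 mg).
Take 0.85 servings of orange: spends $0.68, +68.0 mg vitamin C (running total 656.0 mg).
Greedy by best ratio exhausts the cost allowance optimally: 656.0 mg.

656.0 mg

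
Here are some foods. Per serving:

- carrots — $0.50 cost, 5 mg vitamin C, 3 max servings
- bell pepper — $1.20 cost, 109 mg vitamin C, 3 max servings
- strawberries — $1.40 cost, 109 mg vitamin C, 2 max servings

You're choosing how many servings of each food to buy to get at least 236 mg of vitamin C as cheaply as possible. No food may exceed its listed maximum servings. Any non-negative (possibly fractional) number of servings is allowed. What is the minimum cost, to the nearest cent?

$2.60

Cost per mg of vitamin C: bell pepper $0.0110, strawberries $0.0128, carrots $0.1000.
Take 2.165 servings of bell pepper: +236.0 mg vitamin C for $2.60 (total $2.60, still need 0.0 mg).
Greedy by cheapest-per-mg is optimal for a single linear constraint, so the minimum cost is $2.60.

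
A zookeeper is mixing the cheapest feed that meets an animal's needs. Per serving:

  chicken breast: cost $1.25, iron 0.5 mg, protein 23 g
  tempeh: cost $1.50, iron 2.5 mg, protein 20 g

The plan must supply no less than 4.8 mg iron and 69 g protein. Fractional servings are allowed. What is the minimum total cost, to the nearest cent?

$4.41

chicken breast only: max(4.8/0.5, 69/23) = 9.6 servings → $12.00.
tempeh only: max(4.8/2.5, 69/20) = 3.45 servings → $5.17.
chicken breast + tempeh with both tight: 1.611 servings and 1.598 servings → $4.41.
The minimum over all feasible corners is $4.41.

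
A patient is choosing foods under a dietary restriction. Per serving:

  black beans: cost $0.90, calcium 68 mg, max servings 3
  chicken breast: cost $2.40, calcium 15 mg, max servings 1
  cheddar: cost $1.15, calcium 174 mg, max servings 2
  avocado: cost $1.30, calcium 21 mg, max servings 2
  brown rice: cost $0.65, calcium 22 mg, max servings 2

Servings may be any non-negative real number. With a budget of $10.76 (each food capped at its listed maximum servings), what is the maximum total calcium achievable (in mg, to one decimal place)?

Calcium per dollar: cheddar 151.3, black beans 75.56, brown rice 33.85, avocado 16.15, chicken breast 6.25.
Take 2 servings of cheddar: spends $2.30, +348.0 mg calcium (running total 348.0 mg).
Take 3 servings of black beans: spends $2.70, +204.0 mg calcium (running total 552.0 mg).
Take 2 servings of brown rice: spends $1.30, +44.0 mg calcium (running total 596.0 mg).
Take 2 servings of avocado: spends $2.60, +42.0 mg calcium (running total 638.0 mg).
Take 0.775 servings of chicken breast: spends $1.86, +11.6 mg calcium (running total 649.6 mg).
Filling greedily by calcium-per-dollar is optimal for one linear limit, giving 649.6 mg.

649.6 mg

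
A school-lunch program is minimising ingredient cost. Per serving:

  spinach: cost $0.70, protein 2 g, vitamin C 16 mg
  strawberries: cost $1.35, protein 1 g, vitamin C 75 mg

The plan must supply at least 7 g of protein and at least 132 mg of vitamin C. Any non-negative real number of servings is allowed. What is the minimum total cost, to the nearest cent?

spinach only: max(7/2, 132/16) = 8.25 servings → $5.78.
strawberries only: max(7/1, 132/75) = 7 servings → $9.45.
spinach + strawberries with both tight: 2.933 servings and 1.134 servings → $3.58.
Cheapest feasible corner: $3.58.

$3.58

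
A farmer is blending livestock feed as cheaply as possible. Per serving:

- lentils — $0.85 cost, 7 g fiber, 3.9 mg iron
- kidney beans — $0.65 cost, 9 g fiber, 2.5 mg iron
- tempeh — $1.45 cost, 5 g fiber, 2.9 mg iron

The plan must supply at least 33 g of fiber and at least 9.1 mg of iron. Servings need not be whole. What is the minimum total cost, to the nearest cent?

$2.38

An LP optimum is at a vertex; with two nutrient constraints at most two foods are used. Check each candidate.
lentils only: max(33/7, 9.1/3.9) = 4.714 servings → $4.01.
kidney beans only: max(33/9, 9.1/2.5) = 3.667 servings → $2.38.
tempeh only: max(33/5, 9.1/2.9) = 6.6 servings → $9.57.
lentils + kidney beans: the both-tight solution has a negative serving — not a feasible corner.
lentils + tempeh: intersection lies outside the first quadrant.
kidney beans + tempeh: intersection lies outside the first quadrant.
Cheapest feasible corner: $2.38.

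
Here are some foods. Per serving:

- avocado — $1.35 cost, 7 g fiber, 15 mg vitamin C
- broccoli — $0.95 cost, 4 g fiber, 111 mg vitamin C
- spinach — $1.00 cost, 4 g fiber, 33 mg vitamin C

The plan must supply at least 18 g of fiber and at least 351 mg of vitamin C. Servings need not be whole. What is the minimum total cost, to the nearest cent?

For a min-cost LP with two ≥-constraints, a basic feasible solution has at most two positive variables.
avocado only: max(18/7, 351/15) = 23.4 servings → $31.59.
broccoli only: max(18/4, 351/111) = 4.5 servings → $4.28.
spinach only: max(18/4, 351/33) = 10.64 servings → $10.64.
avocado + broccoli with both tight: 0.8285 servings and 3.05 servings → $4.02.
avocado + spinach with both targets exact would need a negative amount; discard.
broccoli + spinach with both tight: 2.596 servings and 1.904 servings → $4.37.
So the least-cost plan costs $4.02.

$4.02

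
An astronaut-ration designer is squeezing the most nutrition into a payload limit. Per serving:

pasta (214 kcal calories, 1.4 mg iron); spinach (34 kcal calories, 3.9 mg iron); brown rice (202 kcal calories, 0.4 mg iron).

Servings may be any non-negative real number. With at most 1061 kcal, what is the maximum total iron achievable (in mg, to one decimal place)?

Iron per kcal: spinach 0.1147, pasta 0.006542, brown rice 0.00198.
With no serving limits, spend the whole calories allowance on spinach: 1061 kcal / 34 kcal × 3.9 mg = 121.7 mg.

121.7 mg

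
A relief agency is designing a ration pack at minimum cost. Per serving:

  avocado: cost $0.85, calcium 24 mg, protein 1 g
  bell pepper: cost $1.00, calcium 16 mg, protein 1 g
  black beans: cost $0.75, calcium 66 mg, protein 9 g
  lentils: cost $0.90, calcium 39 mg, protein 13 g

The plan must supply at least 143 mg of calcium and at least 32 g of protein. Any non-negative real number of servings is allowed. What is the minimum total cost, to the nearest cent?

An LP optimum is at a vertex; with two nutrient constraints at most two foods are used. Check each candidate.
avocado only: max(143/24, 32/1) = 32 servings → $27.20.
bell pepper only: max(143/16, 32/1) = 32 servings → $32.00.
black beans only: max(143/66, 32/9) = 3.556 servings → $2.67.
lentils only: max(143/39, 32/13) = 3.667 servings → $3.30.
avocado + bell pepper with both targets exact would need a negative amount; discard.
avocado + black beans: intersection lies outside the first quadrant.
avocado + lentils with both tight: 2.238 servings and 2.289 servings → $3.96.
bell pepper + black beans: intersection lies outside the first quadrant.
bell pepper + lentils with both tight: 3.615 servings and 2.183 servings → $5.58.
black beans + lentils with both tight: 1.205 servings and 1.627 servings → $2.37.
Cheapest feasible corner: $2.37.

$2.37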